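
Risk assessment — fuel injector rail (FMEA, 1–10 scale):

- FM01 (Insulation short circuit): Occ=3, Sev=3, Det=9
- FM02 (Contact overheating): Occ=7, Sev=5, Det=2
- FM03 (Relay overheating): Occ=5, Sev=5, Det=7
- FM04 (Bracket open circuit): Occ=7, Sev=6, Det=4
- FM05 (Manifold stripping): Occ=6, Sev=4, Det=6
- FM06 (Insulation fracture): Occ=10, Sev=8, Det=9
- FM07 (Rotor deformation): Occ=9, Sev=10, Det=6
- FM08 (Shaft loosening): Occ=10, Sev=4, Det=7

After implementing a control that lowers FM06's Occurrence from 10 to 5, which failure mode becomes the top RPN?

FM07

RPN = Severity × Occurrence × Detection:
  FM01: 3 × 3 × 9 = 81
  FM02: 5 × 7 × 2 = 70
  FM03: 5 × 5 × 7 = 175
  FM04: 6 × 7 × 4 = 168
  FM05: 4 × 6 × 6 = 144
  FM06: 8 × 10 × 9 = 720
  FM07: 10 × 9 × 6 = 540
  FM08: 4 × 10 × 7 = 280
After action: FM06 → 8 × 5 × 9 = 360.
Revised RPNs: FM07=540, FM06=360, FM08=280, FM03=175, FM04=168, FM05=144, FM01=81, FM02=70.
Highest is now FM07 (540).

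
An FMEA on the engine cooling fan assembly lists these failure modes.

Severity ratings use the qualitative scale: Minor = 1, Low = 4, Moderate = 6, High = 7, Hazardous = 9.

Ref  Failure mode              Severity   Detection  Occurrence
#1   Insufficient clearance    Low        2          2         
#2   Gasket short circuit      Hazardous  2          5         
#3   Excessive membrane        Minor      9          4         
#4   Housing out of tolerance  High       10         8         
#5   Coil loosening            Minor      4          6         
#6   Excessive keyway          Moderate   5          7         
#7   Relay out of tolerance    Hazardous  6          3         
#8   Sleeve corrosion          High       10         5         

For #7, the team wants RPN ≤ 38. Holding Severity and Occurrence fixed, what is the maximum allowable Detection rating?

1

#7: S=9, O=3, D=6 → current RPN = 162.
Fixed product = 27. Need 27 × D ≤ 38, so D ≤ 38/27 = 1.41.
Maximum integer Detection rating = 1 (gives RPN 27; D=2 would give 54 > 38).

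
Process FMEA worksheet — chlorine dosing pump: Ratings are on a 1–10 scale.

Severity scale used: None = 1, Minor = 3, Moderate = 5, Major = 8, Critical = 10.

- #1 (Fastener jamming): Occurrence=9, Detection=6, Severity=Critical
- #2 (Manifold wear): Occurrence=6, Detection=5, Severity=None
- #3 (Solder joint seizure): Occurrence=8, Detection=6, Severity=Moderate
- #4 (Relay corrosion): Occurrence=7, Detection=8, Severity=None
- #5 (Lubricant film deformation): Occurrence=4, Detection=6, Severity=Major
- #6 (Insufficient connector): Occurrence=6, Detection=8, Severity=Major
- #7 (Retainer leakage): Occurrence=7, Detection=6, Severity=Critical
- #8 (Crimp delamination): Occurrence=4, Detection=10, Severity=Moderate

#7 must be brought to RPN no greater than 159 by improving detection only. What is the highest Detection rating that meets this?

#7: S=10, O=7, D=6 → current RPN = 420.
Fixed product = 70. Need 70 × D ≤ 159, so D ≤ 159/70 = 2.27.
Maximum integer Detection rating = 2 (gives RPN 140; D=3 would give 210 > 159).

2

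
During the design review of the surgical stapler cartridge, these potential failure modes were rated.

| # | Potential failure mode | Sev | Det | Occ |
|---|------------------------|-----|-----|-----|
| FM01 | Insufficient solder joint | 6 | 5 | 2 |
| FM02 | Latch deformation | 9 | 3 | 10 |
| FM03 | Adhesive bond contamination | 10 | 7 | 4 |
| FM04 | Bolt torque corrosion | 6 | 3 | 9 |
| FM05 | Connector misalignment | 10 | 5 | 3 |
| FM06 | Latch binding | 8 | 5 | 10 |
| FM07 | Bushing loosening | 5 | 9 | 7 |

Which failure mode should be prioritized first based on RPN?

FM06

RPN = Severity × Occurrence × Detection:
  FM01: 6 × 2 × 5 = 60
  FM02: 9 × 10 × 3 = 270
  FM03: 10 × 4 × 7 = 280
  FM04: 6 × 9 × 3 = 162
  FM05: 10 × 3 × 5 = 150
  FM06: 8 × 10 × 5 = 400
  FM07: 5 × 7 × 9 = 315
Highest RPN is 400 → FM06.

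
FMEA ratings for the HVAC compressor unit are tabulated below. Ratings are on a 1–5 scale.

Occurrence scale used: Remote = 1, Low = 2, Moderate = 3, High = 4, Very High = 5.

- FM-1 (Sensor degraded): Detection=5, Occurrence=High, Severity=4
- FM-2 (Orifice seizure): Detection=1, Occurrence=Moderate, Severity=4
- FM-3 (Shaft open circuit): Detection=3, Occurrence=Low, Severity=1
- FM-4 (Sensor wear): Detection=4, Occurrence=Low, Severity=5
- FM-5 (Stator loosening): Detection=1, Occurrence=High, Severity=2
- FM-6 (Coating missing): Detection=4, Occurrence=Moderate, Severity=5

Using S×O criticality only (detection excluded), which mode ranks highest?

Criticality = Severity × Occurrence:
  FM-1: 4 × 4 = 16
  FM-2: 4 × 3 = 12
  FM-3: 1 × 2 = 2
  FM-4: 5 × 2 = 10
  FM-5: 2 × 4 = 8
  FM-6: 5 × 3 = 15
Highest criticality is 16 → FM-1.

FM-1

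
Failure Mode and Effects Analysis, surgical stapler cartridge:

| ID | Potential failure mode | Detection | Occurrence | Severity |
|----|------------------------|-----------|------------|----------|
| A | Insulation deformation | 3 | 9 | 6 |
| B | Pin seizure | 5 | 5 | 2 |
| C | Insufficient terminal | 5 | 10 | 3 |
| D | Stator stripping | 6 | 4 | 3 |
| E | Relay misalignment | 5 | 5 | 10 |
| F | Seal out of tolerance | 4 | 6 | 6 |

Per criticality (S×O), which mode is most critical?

A

Criticality = Severity × Occurrence:
  A: 6 × 9 = 54
  B: 2 × 5 = 10
  C: 3 × 10 = 30
  D: 3 × 4 = 12
  E: 10 × 5 = 50
  F: 6 × 6 = 36
Highest criticality is 54 → A.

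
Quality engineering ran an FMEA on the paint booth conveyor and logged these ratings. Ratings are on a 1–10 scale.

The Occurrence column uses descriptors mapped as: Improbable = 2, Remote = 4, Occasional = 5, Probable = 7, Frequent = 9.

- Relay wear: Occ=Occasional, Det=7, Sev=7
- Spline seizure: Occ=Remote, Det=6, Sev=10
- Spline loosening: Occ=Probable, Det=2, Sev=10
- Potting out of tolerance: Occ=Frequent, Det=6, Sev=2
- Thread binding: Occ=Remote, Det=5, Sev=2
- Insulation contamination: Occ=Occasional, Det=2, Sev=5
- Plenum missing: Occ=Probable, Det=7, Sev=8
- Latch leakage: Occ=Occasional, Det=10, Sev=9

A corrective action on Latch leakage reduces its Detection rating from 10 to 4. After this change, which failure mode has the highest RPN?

RPN = Severity × Occurrence × Detection:
  Relay wear: 7 × 5 × 7 = 245
  Spline seizure: 10 × 4 × 6 = 240
  Spline loosening: 10 × 7 × 2 = 140
  Potting out of tolerance: 2 × 9 × 6 = 108
  Thread binding: 2 × 4 × 5 = 40
  Insulation contamination: 5 × 5 × 2 = 50
  Plenum missing: 8 × 7 × 7 = 392
  Latch leakage: 9 × 5 × 10 = 450
After action: Latch leakage → 9 × 5 × 4 = 180.
Revised RPNs: Plenum missing=392, Relay wear=245, Spline seizure=240, Latch leakage=180, Spline loosening=140, Potting out of tolerance=108, Insulation contamination=50, Thread binding=40.
Highest is now Plenum missing (392).

Plenum missing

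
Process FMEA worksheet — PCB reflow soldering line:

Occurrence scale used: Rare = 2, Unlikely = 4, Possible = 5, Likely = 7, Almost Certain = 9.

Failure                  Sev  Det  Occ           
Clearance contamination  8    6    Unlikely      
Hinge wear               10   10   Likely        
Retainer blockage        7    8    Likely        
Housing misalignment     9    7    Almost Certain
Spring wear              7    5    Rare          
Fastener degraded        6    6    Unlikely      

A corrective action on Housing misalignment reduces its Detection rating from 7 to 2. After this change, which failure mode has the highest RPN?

Hinge wear

RPN = Severity × Occurrence × Detection:
  Clearance contamination: 8 × 4 × 6 = 192
  Hinge wear: 10 × 7 × 10 = 700
  Retainer blockage: 7 × 7 × 8 = 392
  Housing misalignment: 9 × 9 × 7 = 567
  Spring wear: 7 × 2 × 5 = 70
  Fastener degraded: 6 × 4 × 6 = 144
After action: Housing misalignment → 9 × 9 × 2 = 162.
Revised RPNs: Hinge wear=700, Retainer blockage=392, Clearance contamination=192, Housing misalignment=162, Fastener degraded=144, Spring wear=70.
Highest is now Hinge wear (700).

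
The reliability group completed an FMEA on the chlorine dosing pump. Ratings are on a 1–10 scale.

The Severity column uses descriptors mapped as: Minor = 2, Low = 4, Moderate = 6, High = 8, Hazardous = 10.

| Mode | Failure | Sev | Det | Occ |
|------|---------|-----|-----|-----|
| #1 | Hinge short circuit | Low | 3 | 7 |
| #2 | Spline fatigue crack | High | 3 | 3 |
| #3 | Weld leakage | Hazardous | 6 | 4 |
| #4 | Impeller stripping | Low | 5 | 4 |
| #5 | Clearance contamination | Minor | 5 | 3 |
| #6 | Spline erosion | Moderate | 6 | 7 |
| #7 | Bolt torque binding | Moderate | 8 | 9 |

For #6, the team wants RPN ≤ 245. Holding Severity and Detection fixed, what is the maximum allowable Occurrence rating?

6

#6: S=6, O=7, D=6 → current RPN = 252.
Fixed product = 36. Need 36 × O ≤ 245, so O ≤ 245/36 = 6.81.
Maximum integer Occurrence rating = 6 (gives RPN 216; O=7 would give 252 > 245).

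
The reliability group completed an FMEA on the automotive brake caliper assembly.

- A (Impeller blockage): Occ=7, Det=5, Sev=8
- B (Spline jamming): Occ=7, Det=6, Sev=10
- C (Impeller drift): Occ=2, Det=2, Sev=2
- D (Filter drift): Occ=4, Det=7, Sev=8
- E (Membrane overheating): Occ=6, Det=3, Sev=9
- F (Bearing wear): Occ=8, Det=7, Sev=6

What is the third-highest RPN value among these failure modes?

280

RPN = Severity × Occurrence × Detection:
  A: 8 × 7 × 5 = 280
  B: 10 × 7 × 6 = 420
  C: 2 × 2 × 2 = 8
  D: 8 × 4 × 7 = 224
  E: 9 × 6 × 3 = 162
  F: 6 × 8 × 7 = 336
Sorted descending: 420, 336, 280, 224, 162, 8.
The third-highest RPN is 280 (A).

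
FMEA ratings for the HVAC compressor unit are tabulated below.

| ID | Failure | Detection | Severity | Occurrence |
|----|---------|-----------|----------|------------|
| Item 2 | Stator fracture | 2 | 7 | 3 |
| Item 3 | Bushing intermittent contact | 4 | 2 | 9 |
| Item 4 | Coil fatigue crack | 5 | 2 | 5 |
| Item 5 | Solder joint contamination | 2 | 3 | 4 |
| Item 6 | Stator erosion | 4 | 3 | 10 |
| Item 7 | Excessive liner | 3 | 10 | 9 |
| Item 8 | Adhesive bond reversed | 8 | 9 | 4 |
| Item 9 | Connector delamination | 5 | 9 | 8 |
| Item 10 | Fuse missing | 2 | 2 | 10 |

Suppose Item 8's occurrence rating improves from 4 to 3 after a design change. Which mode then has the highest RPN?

Item 9

RPN = Severity × Occurrence × Detection:
  Item 2: 7 × 3 × 2 = 42
  Item 3: 2 × 9 × 4 = 72
  Item 4: 2 × 5 × 5 = 50
  Item 5: 3 × 4 × 2 = 24
  Item 6: 3 × 10 × 4 = 120
  Item 7: 10 × 9 × 3 = 270
  Item 8: 9 × 4 × 8 = 288
  Item 9: 9 × 8 × 5 = 360
  Item 10: 2 × 10 × 2 = 40
After action: Item 8 → 9 × 3 × 8 = 216.
Revised RPNs: Item 9=360, Item 7=270, Item 8=216, Item 6=120, Item 3=72, Item 4=50, Item 2=42, Item 10=40, Item 5=24.
Highest is now Item 9 (360).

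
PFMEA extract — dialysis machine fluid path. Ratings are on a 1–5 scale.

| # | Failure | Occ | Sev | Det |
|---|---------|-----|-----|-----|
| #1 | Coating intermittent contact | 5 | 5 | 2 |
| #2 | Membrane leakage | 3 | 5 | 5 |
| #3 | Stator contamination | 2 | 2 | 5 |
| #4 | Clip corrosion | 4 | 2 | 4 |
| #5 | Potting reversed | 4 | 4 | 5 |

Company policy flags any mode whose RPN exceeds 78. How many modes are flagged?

RPN = Severity × Occurrence × Detection:
  #1: 5 × 5 × 2 = 50
  #2: 5 × 3 × 5 = 75
  #3: 2 × 2 × 5 = 20
  #4: 2 × 4 × 4 = 32
  #5: 4 × 4 × 5 = 80
Modes with RPN > 78: #5 (80) → 1.

1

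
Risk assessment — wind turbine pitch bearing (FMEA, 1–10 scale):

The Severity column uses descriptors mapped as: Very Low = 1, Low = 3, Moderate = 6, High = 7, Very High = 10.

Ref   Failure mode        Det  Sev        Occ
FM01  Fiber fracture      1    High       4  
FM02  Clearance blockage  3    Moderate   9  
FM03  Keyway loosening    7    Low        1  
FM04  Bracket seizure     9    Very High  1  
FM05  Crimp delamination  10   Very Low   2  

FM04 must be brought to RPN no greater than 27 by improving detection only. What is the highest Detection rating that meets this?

FM04: S=10, O=1, D=9 → current RPN = 90.
Fixed product = 10. Need 10 × D ≤ 27, so D ≤ 27/10 = 2.70.
Maximum integer Detection rating = 2 (gives RPN 20; D=3 would give 30 > 27).

2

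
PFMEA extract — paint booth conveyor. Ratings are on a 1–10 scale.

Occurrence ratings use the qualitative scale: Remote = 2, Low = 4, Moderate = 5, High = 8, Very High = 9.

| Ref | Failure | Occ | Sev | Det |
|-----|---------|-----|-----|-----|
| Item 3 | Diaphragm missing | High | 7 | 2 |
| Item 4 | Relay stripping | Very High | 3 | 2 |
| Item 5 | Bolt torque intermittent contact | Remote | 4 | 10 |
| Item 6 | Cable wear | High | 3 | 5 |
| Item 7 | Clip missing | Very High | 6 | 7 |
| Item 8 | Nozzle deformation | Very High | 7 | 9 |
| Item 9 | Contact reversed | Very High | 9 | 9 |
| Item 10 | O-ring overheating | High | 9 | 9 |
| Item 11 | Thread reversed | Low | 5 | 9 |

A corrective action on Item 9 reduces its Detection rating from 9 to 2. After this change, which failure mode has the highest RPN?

Item 10

RPN = Severity × Occurrence × Detection:
  Item 3: 7 × 8 × 2 = 112
  Item 4: 3 × 9 × 2 = 54
  Item 5: 4 × 2 × 10 = 80
  Item 6: 3 × 8 × 5 = 120
  Item 7: 6 × 9 × 7 = 378
  Item 8: 7 × 9 × 9 = 567
  Item 9: 9 × 9 × 9 = 729
  Item 10: 9 × 8 × 9 = 648
  Item 11: 5 × 4 × 9 = 180
After action: Item 9 → 9 × 9 × 2 = 162.
Revised RPNs: Item 10=648, Item 8=567, Item 7=378, Item 11=180, Item 9=162, Item 6=120, Item 3=112, Item 5=80, Item 4=54.
Highest is now Item 10 (648).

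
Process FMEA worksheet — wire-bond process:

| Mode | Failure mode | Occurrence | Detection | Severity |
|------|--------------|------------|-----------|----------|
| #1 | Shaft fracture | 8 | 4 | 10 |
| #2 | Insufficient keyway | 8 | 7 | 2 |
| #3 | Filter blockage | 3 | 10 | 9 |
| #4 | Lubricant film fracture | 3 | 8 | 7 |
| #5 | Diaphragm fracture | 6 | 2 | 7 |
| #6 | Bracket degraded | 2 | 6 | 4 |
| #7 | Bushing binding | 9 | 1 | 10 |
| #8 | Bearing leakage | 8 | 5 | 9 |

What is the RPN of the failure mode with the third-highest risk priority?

270

RPN = Severity × Occurrence × Detection:
  #1: 10 × 8 × 4 = 320
  #2: 2 × 8 × 7 = 112
  #3: 9 × 3 × 10 = 270
  #4: 7 × 3 × 8 = 168
  #5: 7 × 6 × 2 = 84
  #6: 4 × 2 × 6 = 48
  #7: 10 × 9 × 1 = 90
  #8: 9 × 8 × 5 = 360
Sorted descending: 360, 320, 270, 168, 112, 90, 84, 48.
The third-highest RPN is 270 (#3).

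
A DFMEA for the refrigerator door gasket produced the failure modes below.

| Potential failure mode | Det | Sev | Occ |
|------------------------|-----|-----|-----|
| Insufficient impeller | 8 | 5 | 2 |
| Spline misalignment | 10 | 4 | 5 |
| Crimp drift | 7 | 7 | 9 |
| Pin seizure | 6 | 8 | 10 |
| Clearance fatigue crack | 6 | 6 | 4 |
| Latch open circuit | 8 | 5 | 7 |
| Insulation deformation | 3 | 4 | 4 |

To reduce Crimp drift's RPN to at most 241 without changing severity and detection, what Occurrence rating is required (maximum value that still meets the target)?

Crimp drift: S=7, O=9, D=7 → current RPN = 441.
Fixed product = 49. Need 49 × O ≤ 241, so O ≤ 241/49 = 4.92.
Maximum integer Occurrence rating = 4 (gives RPN 196; O=5 would give 245 > 241).

4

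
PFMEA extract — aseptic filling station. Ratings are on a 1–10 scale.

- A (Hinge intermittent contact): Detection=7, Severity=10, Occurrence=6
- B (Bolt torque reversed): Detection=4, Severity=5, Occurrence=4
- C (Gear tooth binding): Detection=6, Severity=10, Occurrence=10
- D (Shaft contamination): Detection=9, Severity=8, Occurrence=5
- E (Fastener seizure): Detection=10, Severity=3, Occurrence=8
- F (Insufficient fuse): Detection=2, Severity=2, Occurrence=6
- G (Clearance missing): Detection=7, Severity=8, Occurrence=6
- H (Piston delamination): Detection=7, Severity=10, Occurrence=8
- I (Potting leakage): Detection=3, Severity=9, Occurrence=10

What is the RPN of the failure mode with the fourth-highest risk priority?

RPN = Severity × Occurrence × Detection:
  A: 10 × 6 × 7 = 420
  B: 5 × 4 × 4 = 80
  C: 10 × 10 × 6 = 600
  D: 8 × 5 × 9 = 360
  E: 3 × 8 × 10 = 240
  F: 2 × 6 × 2 = 24
  G: 8 × 6 × 7 = 336
  H: 10 × 8 × 7 = 560
  I: 9 × 10 × 3 = 270
Sorted descending: 600, 560, 420, 360, 336, 270, 240, 80, 24.
The fourth-highest RPN is 360 (D).

360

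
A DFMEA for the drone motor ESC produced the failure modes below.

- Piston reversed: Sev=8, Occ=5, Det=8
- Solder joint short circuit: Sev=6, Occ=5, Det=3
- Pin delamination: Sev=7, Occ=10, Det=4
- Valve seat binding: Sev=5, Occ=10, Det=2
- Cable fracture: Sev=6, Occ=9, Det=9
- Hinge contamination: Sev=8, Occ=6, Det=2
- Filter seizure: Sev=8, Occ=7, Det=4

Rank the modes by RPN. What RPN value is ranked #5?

100

RPN = Severity × Occurrence × Detection:
  Piston reversed: 8 × 5 × 8 = 320
  Solder joint short circuit: 6 × 5 × 3 = 90
  Pin delamination: 7 × 10 × 4 = 280
  Valve seat binding: 5 × 10 × 2 = 100
  Cable fracture: 6 × 9 × 9 = 486
  Hinge contamination: 8 × 6 × 2 = 96
  Filter seizure: 8 × 7 × 4 = 224
Sorted descending: 486, 320, 280, 224, 100, 96, 90.
The fifth-highest RPN is 100 (Valve seat binding).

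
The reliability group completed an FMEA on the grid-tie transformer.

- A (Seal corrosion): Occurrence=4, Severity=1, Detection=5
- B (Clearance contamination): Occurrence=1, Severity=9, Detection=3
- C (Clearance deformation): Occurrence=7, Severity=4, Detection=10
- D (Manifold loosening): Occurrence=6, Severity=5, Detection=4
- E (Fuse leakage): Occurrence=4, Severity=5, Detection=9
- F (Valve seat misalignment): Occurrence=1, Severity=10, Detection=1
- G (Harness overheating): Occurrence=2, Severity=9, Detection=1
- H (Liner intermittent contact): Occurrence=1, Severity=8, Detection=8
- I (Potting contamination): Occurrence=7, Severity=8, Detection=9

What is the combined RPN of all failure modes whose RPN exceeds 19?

RPN = Severity × Occurrence × Detection:
  A: 1 × 4 × 5 = 20
  B: 9 × 1 × 3 = 27
  C: 4 × 7 × 10 = 280
  D: 5 × 6 × 4 = 120
  E: 5 × 4 × 9 = 180
  F: 10 × 1 × 1 = 10
  G: 9 × 2 × 1 = 18
  H: 8 × 1 × 8 = 64
  I: 8 × 7 × 9 = 504
RPN > 19: A (20), B (27), C (280), D (120), E (180), H (64), I (504).
Sum: 20 + 27 + 280 + 120 + 180 + 64 + 504 = 1195.

1195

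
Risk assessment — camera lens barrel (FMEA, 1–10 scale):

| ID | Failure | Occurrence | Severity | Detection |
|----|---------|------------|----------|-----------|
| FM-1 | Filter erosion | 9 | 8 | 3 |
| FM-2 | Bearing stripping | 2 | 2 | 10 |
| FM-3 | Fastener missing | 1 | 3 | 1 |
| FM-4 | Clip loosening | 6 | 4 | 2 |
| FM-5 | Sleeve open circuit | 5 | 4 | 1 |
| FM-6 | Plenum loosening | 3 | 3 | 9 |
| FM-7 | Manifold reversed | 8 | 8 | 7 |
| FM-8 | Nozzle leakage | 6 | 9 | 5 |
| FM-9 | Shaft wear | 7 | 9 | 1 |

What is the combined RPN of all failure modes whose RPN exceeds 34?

1166

RPN = Severity × Occurrence × Detection:
  FM-1: 8 × 9 × 3 = 216
  FM-2: 2 × 2 × 10 = 40
  FM-3: 3 × 1 × 1 = 3
  FM-4: 4 × 6 × 2 = 48
  FM-5: 4 × 5 × 1 = 20
  FM-6: 3 × 3 × 9 = 81
  FM-7: 8 × 8 × 7 = 448
  FM-8: 9 × 6 × 5 = 270
  FM-9: 9 × 7 × 1 = 63
RPN > 34: FM-1 (216), FM-2 (40), FM-4 (48), FM-6 (81), FM-7 (448), FM-8 (270), FM-9 (63).
Sum: 216 + 40 + 48 + 81 + 448 + 270 + 63 = 1166.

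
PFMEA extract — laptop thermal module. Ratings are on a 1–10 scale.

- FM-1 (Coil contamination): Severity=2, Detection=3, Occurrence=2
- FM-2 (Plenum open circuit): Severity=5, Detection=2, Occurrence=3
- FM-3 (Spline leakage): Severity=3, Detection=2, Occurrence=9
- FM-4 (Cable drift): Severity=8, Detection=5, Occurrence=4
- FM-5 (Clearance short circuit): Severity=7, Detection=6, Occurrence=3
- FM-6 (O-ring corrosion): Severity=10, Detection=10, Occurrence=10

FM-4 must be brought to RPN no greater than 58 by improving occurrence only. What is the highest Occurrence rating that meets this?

1

FM-4: S=8, O=4, D=5 → current RPN = 160.
Fixed product = 40. Need 40 × O ≤ 58, so O ≤ 58/40 = 1.45.
Maximum integer Occurrence rating = 1 (gives RPN 40; O=2 would give 80 > 58).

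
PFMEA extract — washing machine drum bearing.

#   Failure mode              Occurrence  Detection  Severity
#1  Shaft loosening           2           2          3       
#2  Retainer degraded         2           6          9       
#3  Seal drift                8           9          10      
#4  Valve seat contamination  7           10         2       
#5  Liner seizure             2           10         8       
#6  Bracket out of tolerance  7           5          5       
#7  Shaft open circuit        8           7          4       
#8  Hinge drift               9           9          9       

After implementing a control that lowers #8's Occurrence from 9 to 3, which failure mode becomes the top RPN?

#3

RPN = Severity × Occurrence × Detection:
  #1: 3 × 2 × 2 = 12
  #2: 9 × 2 × 6 = 108
  #3: 10 × 8 × 9 = 720
  #4: 2 × 7 × 10 = 140
  #5: 8 × 2 × 10 = 160
  #6: 5 × 7 × 5 = 175
  #7: 4 × 8 × 7 = 224
  #8: 9 × 9 × 9 = 729
After action: #8 → 9 × 3 × 9 = 243.
Revised RPNs: #3=720, #8=243, #7=224, #6=175, #5=160, #4=140, #2=108, #1=12.
Highest is now #3 (720).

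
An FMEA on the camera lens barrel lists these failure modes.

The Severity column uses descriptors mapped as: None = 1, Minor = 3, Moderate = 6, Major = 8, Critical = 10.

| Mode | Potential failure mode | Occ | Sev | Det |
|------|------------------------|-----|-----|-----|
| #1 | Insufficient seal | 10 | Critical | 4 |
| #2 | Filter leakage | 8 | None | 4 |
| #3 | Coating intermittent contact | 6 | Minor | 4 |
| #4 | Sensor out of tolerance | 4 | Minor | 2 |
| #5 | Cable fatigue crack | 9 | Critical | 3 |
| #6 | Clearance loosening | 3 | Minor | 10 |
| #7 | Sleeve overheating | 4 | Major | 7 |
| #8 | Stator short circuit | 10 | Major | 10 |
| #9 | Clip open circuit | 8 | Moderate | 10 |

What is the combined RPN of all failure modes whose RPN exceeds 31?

RPN = Severity × Occurrence × Detection:
  #1: 10 × 10 × 4 = 400
  #2: 1 × 8 × 4 = 32
  #3: 3 × 6 × 4 = 72
  #4: 3 × 4 × 2 = 24
  #5: 10 × 9 × 3 = 270
  #6: 3 × 3 × 10 = 90
  #7: 8 × 4 × 7 = 224
  #8: 8 × 10 × 10 = 800
  #9: 6 × 8 × 10 = 480
RPN > 31: #1 (400), #2 (32), #3 (72), #5 (270), #6 (90), #7 (224), #8 (800), #9 (480).
Sum: 400 + 32 + 72 + 270 + 90 + 224 + 800 + 480 = 2368.

2368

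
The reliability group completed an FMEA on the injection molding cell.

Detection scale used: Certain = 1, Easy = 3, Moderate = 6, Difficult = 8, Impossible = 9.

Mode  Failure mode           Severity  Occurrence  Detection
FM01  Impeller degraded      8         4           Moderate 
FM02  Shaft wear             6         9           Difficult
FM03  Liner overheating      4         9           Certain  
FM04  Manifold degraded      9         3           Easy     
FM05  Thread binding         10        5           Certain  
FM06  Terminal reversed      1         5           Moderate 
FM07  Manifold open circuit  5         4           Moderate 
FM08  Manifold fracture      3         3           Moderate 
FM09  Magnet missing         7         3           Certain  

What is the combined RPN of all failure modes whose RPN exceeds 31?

RPN = Severity × Occurrence × Detection:
  FM01: 8 × 4 × 6 = 192
  FM02: 6 × 9 × 8 = 432
  FM03: 4 × 9 × 1 = 36
  FM04: 9 × 3 × 3 = 81
  FM05: 10 × 5 × 1 = 50
  FM06: 1 × 5 × 6 = 30
  FM07: 5 × 4 × 6 = 120
  FM08: 3 × 3 × 6 = 54
  FM09: 7 × 3 × 1 = 21
RPN > 31: FM01 (192), FM02 (432), FM03 (36), FM04 (81), FM05 (50), FM07 (120), FM08 (54).
Sum: 192 + 432 + 36 + 81 + 50 + 120 + 54 = 965.

965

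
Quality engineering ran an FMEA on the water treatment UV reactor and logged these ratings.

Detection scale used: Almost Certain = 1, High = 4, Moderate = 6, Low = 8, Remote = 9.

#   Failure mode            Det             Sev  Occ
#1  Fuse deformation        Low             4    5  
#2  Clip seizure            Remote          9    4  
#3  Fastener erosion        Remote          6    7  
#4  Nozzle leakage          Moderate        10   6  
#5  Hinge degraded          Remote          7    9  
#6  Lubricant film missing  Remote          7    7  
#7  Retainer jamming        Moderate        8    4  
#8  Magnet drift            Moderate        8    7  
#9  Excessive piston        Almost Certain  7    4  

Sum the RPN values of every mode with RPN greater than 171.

2598

RPN = Severity × Occurrence × Detection:
  #1: 4 × 5 × 8 = 160
  #2: 9 × 4 × 9 = 324
  #3: 6 × 7 × 9 = 378
  #4: 10 × 6 × 6 = 360
  #5: 7 × 9 × 9 = 567
  #6: 7 × 7 × 9 = 441
  #7: 8 × 4 × 6 = 192
  #8: 8 × 7 × 6 = 336
  #9: 7 × 4 × 1 = 28
RPN > 171: #2 (324), #3 (378), #4 (360), #5 (567), #6 (441), #7 (192), #8 (336).
Sum: 324 + 378 + 360 + 567 + 441 + 192 + 336 = 2598.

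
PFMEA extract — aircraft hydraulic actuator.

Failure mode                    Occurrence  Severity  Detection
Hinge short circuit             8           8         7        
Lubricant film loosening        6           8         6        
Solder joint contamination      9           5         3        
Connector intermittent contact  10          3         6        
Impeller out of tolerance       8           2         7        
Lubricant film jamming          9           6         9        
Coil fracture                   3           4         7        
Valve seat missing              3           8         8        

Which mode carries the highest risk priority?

Lubricant film jamming

RPN = Severity × Occurrence × Detection:
  Hinge short circuit: 8 × 8 × 7 = 448
  Lubricant film loosening: 8 × 6 × 6 = 288
  Solder joint contamination: 5 × 9 × 3 = 135
  Connector intermittent contact: 3 × 10 × 6 = 180
  Impeller out of tolerance: 2 × 8 × 7 = 112
  Lubricant film jamming: 6 × 9 × 9 = 486
  Coil fracture: 4 × 3 × 7 = 84
  Valve seat missing: 8 × 3 × 8 = 192
Highest RPN is 486 → Lubricant film jamming.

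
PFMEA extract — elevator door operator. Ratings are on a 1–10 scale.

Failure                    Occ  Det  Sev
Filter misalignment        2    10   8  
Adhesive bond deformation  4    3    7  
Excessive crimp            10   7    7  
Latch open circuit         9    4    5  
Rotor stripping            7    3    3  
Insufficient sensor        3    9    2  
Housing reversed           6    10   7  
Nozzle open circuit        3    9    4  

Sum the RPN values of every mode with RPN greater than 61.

RPN = Severity × Occurrence × Detection:
  Filter misalignment: 8 × 2 × 10 = 160
  Adhesive bond deformation: 7 × 4 × 3 = 84
  Excessive crimp: 7 × 10 × 7 = 490
  Latch open circuit: 5 × 9 × 4 = 180
  Rotor stripping: 3 × 7 × 3 = 63
  Insufficient sensor: 2 × 3 × 9 = 54
  Housing reversed: 7 × 6 × 10 = 420
  Nozzle open circuit: 4 × 3 × 9 = 108
RPN > 61: Filter misalignment (160), Adhesive bond deformation (84), Excessive crimp (490), Latch open circuit (180), Rotor stripping (63), Housing reversed (420), Nozzle open circuit (108).
Sum: 160 + 84 + 490 + 180 + 63 + 420 + 108 = 1505.

1505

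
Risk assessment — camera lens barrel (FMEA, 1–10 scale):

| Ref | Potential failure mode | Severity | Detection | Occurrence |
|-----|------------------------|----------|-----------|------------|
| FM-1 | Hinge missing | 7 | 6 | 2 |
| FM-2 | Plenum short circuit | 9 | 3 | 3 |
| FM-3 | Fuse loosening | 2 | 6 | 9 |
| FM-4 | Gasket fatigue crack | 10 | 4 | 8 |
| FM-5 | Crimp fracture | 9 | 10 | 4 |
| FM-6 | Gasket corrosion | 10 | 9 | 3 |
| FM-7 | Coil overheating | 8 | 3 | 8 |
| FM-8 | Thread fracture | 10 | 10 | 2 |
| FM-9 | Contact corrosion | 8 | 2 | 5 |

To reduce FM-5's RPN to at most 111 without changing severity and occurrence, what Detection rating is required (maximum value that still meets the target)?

FM-5: S=9, O=4, D=10 → current RPN = 360.
Fixed product = 36. Need 36 × D ≤ 111, so D ≤ 111/36 = 3.08.
Maximum integer Detection rating = 3 (gives RPN 108; D=4 would give 144 > 111).

3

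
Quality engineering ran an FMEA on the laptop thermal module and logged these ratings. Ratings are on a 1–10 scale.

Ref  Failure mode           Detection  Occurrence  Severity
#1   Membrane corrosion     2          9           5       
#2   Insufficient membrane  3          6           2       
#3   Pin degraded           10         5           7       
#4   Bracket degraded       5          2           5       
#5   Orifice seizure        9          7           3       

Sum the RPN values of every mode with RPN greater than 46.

RPN = Severity × Occurrence × Detection:
  #1: 5 × 9 × 2 = 90
  #2: 2 × 6 × 3 = 36
  #3: 7 × 5 × 10 = 350
  #4: 5 × 2 × 5 = 50
  #5: 3 × 7 × 9 = 189
RPN > 46: #1 (90), #3 (350), #4 (50), #5 (189).
Sum: 90 + 350 + 50 + 189 = 679.

679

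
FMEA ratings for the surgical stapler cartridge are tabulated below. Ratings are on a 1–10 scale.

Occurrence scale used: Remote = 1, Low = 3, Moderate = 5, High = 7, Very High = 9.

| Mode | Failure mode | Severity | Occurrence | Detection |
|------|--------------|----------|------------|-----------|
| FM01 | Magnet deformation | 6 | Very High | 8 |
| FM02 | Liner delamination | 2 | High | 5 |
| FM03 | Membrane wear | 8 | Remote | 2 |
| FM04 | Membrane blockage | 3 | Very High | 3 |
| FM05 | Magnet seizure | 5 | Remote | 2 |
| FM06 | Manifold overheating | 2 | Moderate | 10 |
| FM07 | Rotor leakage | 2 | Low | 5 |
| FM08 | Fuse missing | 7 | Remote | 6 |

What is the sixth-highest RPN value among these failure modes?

30

RPN = Severity × Occurrence × Detection:
  FM01: 6 × 9 × 8 = 432
  FM02: 2 × 7 × 5 = 70
  FM03: 8 × 1 × 2 = 16
  FM04: 3 × 9 × 3 = 81
  FM05: 5 × 1 × 2 = 10
  FM06: 2 × 5 × 10 = 100
  FM07: 2 × 3 × 5 = 30
  FM08: 7 × 1 × 6 = 42
Sorted descending: 432, 100, 81, 70, 42, 30, 16, 10.
The sixth-highest RPN is 30 (FM07).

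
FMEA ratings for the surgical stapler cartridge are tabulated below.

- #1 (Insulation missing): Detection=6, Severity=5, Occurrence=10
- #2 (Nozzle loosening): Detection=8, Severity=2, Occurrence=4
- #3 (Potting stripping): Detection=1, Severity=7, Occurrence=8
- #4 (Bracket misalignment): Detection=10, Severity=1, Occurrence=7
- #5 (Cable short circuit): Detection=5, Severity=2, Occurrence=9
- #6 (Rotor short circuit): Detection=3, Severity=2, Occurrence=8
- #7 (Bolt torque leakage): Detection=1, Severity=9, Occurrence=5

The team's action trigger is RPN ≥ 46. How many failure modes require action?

6

RPN = Severity × Occurrence × Detection:
  #1: 5 × 10 × 6 = 300
  #2: 2 × 4 × 8 = 64
  #3: 7 × 8 × 1 = 56
  #4: 1 × 7 × 10 = 70
  #5: 2 × 9 × 5 = 90
  #6: 2 × 8 × 3 = 48
  #7: 9 × 5 × 1 = 45
Modes with RPN ≥ 46: #1 (300), #2 (64), #3 (56), #4 (70), #5 (90), #6 (48) → 6.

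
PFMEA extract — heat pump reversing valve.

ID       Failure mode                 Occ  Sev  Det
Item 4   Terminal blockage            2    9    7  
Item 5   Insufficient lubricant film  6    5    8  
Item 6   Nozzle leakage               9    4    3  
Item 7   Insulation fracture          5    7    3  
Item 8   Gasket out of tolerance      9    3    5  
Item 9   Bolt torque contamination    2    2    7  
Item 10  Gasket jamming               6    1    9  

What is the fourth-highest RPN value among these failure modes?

108

RPN = Severity × Occurrence × Detection:
  Item 4: 9 × 2 × 7 = 126
  Item 5: 5 × 6 × 8 = 240
  Item 6: 4 × 9 × 3 = 108
  Item 7: 7 × 5 × 3 = 105
  Item 8: 3 × 9 × 5 = 135
  Item 9: 2 × 2 × 7 = 28
  Item 10: 1 × 6 × 9 = 54
Sorted descending: 240, 135, 126, 108, 105, 54, 28.
The fourth-highest RPN is 108 (Item 6).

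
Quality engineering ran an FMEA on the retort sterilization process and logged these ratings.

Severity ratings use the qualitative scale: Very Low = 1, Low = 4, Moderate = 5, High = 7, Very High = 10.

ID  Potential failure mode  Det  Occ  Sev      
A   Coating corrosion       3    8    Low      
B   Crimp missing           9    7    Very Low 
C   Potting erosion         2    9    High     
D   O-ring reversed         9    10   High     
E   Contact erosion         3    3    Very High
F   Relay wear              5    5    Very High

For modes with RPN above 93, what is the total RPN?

1102

RPN = Severity × Occurrence × Detection:
  A: 4 × 8 × 3 = 96
  B: 1 × 7 × 9 = 63
  C: 7 × 9 × 2 = 126
  D: 7 × 10 × 9 = 630
  E: 10 × 3 × 3 = 90
  F: 10 × 5 × 5 = 250
RPN > 93: A (96), C (126), D (630), F (250).
Sum: 96 + 126 + 630 + 250 = 1102.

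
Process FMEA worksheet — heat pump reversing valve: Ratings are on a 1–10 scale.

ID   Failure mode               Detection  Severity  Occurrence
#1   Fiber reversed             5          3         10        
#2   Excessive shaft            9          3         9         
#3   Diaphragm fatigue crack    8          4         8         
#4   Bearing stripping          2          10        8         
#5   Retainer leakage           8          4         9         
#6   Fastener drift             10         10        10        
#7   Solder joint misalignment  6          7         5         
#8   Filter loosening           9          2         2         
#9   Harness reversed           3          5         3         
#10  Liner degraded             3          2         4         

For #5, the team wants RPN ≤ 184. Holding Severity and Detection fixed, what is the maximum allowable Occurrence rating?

5

#5: S=4, O=9, D=8 → current RPN = 288.
Fixed product = 32. Need 32 × O ≤ 184, so O ≤ 184/32 = 5.75.
Maximum integer Occurrence rating = 5 (gives RPN 160; O=6 would give 192 > 184).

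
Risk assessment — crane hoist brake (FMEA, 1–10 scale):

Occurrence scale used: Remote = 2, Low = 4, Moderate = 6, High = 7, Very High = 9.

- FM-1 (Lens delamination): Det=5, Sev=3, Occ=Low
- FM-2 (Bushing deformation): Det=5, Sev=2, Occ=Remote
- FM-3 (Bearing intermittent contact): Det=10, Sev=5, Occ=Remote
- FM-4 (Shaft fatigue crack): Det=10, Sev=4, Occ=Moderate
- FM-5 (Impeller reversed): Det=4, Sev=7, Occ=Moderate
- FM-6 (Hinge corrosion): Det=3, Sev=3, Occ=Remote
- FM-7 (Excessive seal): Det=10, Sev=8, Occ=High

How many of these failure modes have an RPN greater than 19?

6

RPN = Severity × Occurrence × Detection:
  FM-1: 3 × 4 × 5 = 60
  FM-2: 2 × 2 × 5 = 20
  FM-3: 5 × 2 × 10 = 100
  FM-4: 4 × 6 × 10 = 240
  FM-5: 7 × 6 × 4 = 168
  FM-6: 3 × 2 × 3 = 18
  FM-7: 8 × 7 × 10 = 560
Modes with RPN > 19: FM-1 (60), FM-2 (20), FM-3 (100), FM-4 (240), FM-5 (168), FM-7 (560) → 6.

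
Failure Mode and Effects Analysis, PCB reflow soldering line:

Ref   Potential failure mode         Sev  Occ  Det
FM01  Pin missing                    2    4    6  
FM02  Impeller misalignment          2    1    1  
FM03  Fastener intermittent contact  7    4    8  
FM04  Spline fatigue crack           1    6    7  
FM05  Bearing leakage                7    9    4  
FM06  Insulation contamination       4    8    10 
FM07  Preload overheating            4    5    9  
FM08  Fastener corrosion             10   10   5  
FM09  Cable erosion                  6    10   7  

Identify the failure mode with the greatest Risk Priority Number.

FM08

RPN = Severity × Occurrence × Detection:
  FM01: 2 × 4 × 6 = 48
  FM02: 2 × 1 × 1 = 2
  FM03: 7 × 4 × 8 = 224
  FM04: 1 × 6 × 7 = 42
  FM05: 7 × 9 × 4 = 252
  FM06: 4 × 8 × 10 = 320
  FM07: 4 × 5 × 9 = 180
  FM08: 10 × 10 × 5 = 500
  FM09: 6 × 10 × 7 = 420
Highest RPN is 500 → FM08.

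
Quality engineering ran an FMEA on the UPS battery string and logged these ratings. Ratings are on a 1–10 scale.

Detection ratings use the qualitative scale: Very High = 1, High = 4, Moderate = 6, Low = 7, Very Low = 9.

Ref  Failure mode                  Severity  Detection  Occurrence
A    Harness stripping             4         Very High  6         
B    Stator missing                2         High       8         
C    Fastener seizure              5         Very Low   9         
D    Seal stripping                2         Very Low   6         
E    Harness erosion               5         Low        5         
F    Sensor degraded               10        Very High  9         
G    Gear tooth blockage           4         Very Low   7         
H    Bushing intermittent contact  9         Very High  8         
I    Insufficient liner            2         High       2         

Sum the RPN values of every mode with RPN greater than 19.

RPN = Severity × Occurrence × Detection:
  A: 4 × 6 × 1 = 24
  B: 2 × 8 × 4 = 64
  C: 5 × 9 × 9 = 405
  D: 2 × 6 × 9 = 108
  E: 5 × 5 × 7 = 175
  F: 10 × 9 × 1 = 90
  G: 4 × 7 × 9 = 252
  H: 9 × 8 × 1 = 72
  I: 2 × 2 × 4 = 16
RPN > 19: A (24), B (64), C (405), D (108), E (175), F (90), G (252), H (72).
Sum: 24 + 64 + 405 + 108 + 175 + 90 + 252 + 72 = 1190.

1190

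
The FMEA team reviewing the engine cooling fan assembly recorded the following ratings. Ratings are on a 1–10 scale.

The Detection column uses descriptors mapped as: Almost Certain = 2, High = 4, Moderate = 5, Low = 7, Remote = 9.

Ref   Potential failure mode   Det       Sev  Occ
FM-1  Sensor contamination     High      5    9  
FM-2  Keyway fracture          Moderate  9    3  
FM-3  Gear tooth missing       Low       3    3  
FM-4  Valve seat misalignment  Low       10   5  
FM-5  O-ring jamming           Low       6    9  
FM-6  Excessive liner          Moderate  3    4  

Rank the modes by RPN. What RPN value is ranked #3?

180

RPN = Severity × Occurrence × Detection:
  FM-1: 5 × 9 × 4 = 180
  FM-2: 9 × 3 × 5 = 135
  FM-3: 3 × 3 × 7 = 63
  FM-4: 10 × 5 × 7 = 350
  FM-5: 6 × 9 × 7 = 378
  FM-6: 3 × 4 × 5 = 60
Sorted descending: 378, 350, 180, 135, 63, 60.
The third-highest RPN is 180 (FM-1).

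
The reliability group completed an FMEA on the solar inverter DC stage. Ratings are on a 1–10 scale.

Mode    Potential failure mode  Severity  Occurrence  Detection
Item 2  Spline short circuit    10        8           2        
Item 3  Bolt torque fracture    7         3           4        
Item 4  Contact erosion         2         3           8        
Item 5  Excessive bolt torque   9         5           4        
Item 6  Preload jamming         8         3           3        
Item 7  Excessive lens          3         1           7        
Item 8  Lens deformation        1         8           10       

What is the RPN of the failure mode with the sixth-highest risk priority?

48

RPN = Severity × Occurrence × Detection:
  Item 2: 10 × 8 × 2 = 160
  Item 3: 7 × 3 × 4 = 84
  Item 4: 2 × 3 × 8 = 48
  Item 5: 9 × 5 × 4 = 180
  Item 6: 8 × 3 × 3 = 72
  Item 7: 3 × 1 × 7 = 21
  Item 8: 1 × 8 × 10 = 80
Sorted descending: 180, 160, 84, 80, 72, 48, 21.
The sixth-highest RPN is 48 (Item 4).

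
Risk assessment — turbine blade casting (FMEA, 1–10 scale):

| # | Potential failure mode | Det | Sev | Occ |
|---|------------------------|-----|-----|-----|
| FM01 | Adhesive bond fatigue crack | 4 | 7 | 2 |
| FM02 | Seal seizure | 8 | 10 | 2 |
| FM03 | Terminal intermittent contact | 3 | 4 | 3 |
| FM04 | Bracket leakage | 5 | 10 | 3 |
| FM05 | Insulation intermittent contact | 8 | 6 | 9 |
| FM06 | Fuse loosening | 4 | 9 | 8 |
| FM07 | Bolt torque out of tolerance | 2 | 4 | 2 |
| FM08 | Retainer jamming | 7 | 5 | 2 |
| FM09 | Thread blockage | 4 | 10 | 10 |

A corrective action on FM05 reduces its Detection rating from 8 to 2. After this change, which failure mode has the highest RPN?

FM09

RPN = Severity × Occurrence × Detection:
  FM01: 7 × 2 × 4 = 56
  FM02: 10 × 2 × 8 = 160
  FM03: 4 × 3 × 3 = 36
  FM04: 10 × 3 × 5 = 150
  FM05: 6 × 9 × 8 = 432
  FM06: 9 × 8 × 4 = 288
  FM07: 4 × 2 × 2 = 16
  FM08: 5 × 2 × 7 = 70
  FM09: 10 × 10 × 4 = 400
After action: FM05 → 6 × 9 × 2 = 108.
Revised RPNs: FM09=400, FM06=288, FM02=160, FM04=150, FM05=108, FM08=70, FM01=56, FM03=36, FM07=16.
Highest is now FM09 (400).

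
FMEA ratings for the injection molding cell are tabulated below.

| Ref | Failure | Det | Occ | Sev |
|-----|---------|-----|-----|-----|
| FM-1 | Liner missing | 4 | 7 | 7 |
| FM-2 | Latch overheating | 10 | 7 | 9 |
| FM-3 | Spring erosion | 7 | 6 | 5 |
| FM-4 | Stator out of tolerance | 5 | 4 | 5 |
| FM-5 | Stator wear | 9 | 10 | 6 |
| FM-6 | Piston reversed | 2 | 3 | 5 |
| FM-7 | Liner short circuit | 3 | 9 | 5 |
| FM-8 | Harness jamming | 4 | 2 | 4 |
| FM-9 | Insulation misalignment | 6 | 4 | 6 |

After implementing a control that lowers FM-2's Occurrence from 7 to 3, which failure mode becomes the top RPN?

RPN = Severity × Occurrence × Detection:
  FM-1: 7 × 7 × 4 = 196
  FM-2: 9 × 7 × 10 = 630
  FM-3: 5 × 6 × 7 = 210
  FM-4: 5 × 4 × 5 = 100
  FM-5: 6 × 10 × 9 = 540
  FM-6: 5 × 3 × 2 = 30
  FM-7: 5 × 9 × 3 = 135
  FM-8: 4 × 2 × 4 = 32
  FM-9: 6 × 4 × 6 = 144
After action: FM-2 → 9 × 3 × 10 = 270.
Revised RPNs: FM-5=540, FM-2=270, FM-3=210, FM-1=196, FM-9=144, FM-7=135, FM-4=100, FM-8=32, FM-6=30.
Highest is now FM-5 (540).

FM-5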